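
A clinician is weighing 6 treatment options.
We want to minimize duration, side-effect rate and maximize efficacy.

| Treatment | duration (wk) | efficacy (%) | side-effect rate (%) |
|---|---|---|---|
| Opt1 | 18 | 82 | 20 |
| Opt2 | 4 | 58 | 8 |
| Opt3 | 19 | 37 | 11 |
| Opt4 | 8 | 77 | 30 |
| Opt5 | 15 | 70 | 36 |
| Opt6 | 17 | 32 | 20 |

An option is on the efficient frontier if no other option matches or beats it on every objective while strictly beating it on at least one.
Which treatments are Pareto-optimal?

Opt1: not dominated (best efficacy).
Opt2: not dominated (best duration).
Opt3: dominated by Opt2 (duration 4≤19, efficacy 58≥37, side-effect rate 8≤11).
Opt4: not dominated.
Opt5: dominated by Opt4 (duration 8≤15, efficacy 77≥70, side-effect rate 30≤36).
Opt6: dominated by Opt2 (duration 4≤17, efficacy 58≥32, side-effect rate 8≤20).

Opt1, Opt2, Opt4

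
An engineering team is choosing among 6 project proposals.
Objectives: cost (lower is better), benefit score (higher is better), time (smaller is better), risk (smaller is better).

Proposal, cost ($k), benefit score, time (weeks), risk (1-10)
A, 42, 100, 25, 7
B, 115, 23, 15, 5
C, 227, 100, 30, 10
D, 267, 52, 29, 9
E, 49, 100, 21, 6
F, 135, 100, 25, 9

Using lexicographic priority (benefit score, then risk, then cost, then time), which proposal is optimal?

E

First maximize benefit score: best is 100, kept {A, C, E, F}.
Then minimize risk: best is 6, kept {E}.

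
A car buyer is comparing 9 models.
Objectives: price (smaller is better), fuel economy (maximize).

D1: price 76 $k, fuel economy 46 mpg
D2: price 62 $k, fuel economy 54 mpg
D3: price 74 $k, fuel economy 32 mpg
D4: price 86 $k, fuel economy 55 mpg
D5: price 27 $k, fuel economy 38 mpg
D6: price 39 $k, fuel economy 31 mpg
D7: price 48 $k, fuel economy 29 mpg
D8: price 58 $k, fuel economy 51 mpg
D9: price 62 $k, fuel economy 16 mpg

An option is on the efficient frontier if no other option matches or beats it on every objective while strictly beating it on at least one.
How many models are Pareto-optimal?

D1: dominated by D2 (price 62≤76, fuel economy 54≥46).
D2: not dominated.
D3: dominated by D2 (price 62≤74, fuel economy 54≥32).
D4: not dominated (best fuel economy).
D5: not dominated (best price).
D6: dominated by D5 (price 27≤39, fuel economy 38≥31).
D7: dominated by D5 (price 27≤48, fuel economy 38≥29).
D8: not dominated.
D9: dominated by D2 (price 62≤62, fuel economy 54≥16).
Pareto-optimal: D2, D4, D5, D8 → 4.

4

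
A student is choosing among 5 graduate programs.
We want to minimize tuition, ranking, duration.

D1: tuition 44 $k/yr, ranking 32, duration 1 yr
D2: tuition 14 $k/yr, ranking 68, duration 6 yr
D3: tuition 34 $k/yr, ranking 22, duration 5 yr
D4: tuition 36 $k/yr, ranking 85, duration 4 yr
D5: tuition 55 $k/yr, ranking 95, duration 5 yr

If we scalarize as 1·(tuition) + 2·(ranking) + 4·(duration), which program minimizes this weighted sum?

D3

D1: 1·44 + 2·32 + 4·1 = 112
D2: 1·14 + 2·68 + 4·6 = 174
D3: 1·34 + 2·22 + 4·5 = 98
D4: 1·36 + 2·85 + 4·4 = 222
D5: 1·55 + 2·95 + 4·5 = 265
Lowest: D3 at 98.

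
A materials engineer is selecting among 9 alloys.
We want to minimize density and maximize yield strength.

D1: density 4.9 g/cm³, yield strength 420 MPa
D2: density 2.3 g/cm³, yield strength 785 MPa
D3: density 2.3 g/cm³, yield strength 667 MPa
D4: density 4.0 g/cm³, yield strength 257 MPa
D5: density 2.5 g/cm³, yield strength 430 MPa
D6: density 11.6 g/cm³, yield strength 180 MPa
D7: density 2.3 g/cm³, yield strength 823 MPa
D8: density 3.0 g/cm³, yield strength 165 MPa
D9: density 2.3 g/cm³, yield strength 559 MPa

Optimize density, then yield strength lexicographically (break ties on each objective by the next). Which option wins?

First minimize density: best is 2.3, kept {D2, D3, D7, D9}.
Then maximize yield strength: best is 823, kept {D7}.

D7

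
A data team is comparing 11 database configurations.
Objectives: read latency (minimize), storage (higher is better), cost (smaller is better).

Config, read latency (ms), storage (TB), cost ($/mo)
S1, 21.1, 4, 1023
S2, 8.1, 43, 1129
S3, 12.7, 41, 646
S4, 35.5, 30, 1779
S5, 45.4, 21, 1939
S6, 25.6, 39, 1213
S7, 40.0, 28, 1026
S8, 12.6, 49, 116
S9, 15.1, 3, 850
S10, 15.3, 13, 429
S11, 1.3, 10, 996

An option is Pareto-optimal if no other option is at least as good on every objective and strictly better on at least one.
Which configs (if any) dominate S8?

none

S1: worse on read latency (21.1 vs 12.6).
S2: worse on storage (43 vs 49).
S3: worse on read latency (12.7 vs 12.6).
S4: worse on read latency (35.5 vs 12.6).
S5: worse on read latency (45.4 vs 12.6).
S6: worse on read latency (25.6 vs 12.6).
S7: worse on read latency (40.0 vs 12.6).
S9: worse on read latency (15.1 vs 12.6).
S10: worse on read latency (15.3 vs 12.6).
S11: worse on storage (10 vs 49).
No option dominates S8.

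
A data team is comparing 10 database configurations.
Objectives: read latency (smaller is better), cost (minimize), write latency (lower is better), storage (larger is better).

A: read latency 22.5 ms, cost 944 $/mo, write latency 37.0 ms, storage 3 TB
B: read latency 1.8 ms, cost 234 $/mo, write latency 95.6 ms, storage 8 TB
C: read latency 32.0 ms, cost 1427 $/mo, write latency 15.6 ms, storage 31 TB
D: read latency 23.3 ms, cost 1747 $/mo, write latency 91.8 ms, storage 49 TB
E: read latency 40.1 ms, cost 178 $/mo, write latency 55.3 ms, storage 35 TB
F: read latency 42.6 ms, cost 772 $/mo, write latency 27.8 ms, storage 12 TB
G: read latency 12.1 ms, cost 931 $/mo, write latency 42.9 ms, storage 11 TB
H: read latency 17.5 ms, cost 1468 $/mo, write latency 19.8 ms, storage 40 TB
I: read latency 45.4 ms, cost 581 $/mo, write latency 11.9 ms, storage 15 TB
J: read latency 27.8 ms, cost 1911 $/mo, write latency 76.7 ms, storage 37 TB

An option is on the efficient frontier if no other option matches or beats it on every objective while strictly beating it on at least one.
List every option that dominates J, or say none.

H

H: read latency 17.5≤27.8, cost 1468≤1911, write latency 19.8≤76.7, storage 40≥37 — dominates J.
Others (A, B, C, D, E, F, G, I) are each worse than J on at least one objective.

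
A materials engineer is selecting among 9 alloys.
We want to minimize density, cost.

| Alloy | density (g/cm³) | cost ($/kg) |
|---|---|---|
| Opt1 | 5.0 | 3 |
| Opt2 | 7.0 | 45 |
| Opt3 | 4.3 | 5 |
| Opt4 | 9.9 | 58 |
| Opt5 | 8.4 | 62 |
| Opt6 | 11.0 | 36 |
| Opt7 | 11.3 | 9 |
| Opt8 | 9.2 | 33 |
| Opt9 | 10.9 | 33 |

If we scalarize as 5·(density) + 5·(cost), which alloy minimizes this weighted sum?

Opt1: 5·5.0 + 5·3 = 40.0
Opt2: 5·7.0 + 5·45 = 260.0
Opt3: 5·4.3 + 5·5 = 46.5
Opt4: 5·9.9 + 5·58 = 339.5
Opt5: 5·8.4 + 5·62 = 352.0
Opt6: 5·11.0 + 5·36 = 235.0
Opt7: 5·11.3 + 5·9 = 101.5
Opt8: 5·9.2 + 5·33 = 211.0
Opt9: 5·10.9 + 5·33 = 219.5
Lowest: Opt1 at 40.0.

Opt1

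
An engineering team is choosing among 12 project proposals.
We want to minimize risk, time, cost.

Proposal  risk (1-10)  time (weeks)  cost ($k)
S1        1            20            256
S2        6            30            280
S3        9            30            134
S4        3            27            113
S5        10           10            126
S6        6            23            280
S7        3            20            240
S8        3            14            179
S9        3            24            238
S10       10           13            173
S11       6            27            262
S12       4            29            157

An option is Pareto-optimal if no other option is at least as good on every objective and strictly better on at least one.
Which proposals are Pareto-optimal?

S1, S4, S5, S8

S1: not dominated (best risk).
S2: dominated by S1 (risk 1≤6, time 20≤30, cost 256≤280).
S3: dominated by S4 (risk 3≤9, time 27≤30, cost 113≤134).
S4: not dominated (best cost).
S5: not dominated (best time).
S6: dominated by S1 (risk 1≤6, time 20≤23, cost 256≤280).
S7: dominated by S8 (risk 3≤3, time 14≤20, cost 179≤240).
S8: not dominated.
S9: dominated by S8 (risk 3≤3, time 14≤24, cost 179≤238).
S10: dominated by S5 (risk 10≤10, time 10≤13, cost 126≤173).
S11: dominated by S1 (risk 1≤6, time 20≤27, cost 256≤262).
S12: dominated by S4 (risk 3≤4, time 27≤29, cost 113≤157).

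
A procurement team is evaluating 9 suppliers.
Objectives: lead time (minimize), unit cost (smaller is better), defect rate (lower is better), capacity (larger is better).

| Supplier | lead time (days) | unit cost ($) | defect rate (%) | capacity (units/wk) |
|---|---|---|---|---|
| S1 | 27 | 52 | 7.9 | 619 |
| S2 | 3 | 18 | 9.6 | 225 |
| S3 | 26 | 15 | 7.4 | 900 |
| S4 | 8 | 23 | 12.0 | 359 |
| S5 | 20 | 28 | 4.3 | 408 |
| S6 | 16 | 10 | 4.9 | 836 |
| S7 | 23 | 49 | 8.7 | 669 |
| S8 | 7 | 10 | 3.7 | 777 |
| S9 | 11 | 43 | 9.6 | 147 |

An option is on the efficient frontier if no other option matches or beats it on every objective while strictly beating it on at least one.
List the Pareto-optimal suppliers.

S1: dominated by S3 (lead time 26≤27, unit cost 15≤52, defect rate 7.4≤7.9, capacity 900≥619).
S2: not dominated (best lead time).
S3: not dominated (best capacity).
S4: dominated by S8 (lead time 7≤8, unit cost 10≤23, defect rate 3.7≤12.0, capacity 777≥359).
S5: dominated by S8 (lead time 7≤20, unit cost 10≤28, defect rate 3.7≤4.3, capacity 777≥408).
S6: not dominated.
S7: dominated by S6 (lead time 16≤23, unit cost 10≤49, defect rate 4.9≤8.7, capacity 836≥669).
S8: not dominated (best defect rate).
S9: dominated by S2 (lead time 3≤11, unit cost 18≤43, defect rate 9.6≤9.6, capacity 225≥147).

S2, S3, S6, S8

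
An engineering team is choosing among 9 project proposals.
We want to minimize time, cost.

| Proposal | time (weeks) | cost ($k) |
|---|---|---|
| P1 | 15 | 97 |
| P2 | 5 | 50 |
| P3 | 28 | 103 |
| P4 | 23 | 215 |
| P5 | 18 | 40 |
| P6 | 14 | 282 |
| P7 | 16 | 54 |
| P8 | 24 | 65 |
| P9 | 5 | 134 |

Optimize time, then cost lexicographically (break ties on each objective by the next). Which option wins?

First minimize time: best is 5, kept {P2, P9}.
Then minimize cost: best is 50, kept {P2}.

P2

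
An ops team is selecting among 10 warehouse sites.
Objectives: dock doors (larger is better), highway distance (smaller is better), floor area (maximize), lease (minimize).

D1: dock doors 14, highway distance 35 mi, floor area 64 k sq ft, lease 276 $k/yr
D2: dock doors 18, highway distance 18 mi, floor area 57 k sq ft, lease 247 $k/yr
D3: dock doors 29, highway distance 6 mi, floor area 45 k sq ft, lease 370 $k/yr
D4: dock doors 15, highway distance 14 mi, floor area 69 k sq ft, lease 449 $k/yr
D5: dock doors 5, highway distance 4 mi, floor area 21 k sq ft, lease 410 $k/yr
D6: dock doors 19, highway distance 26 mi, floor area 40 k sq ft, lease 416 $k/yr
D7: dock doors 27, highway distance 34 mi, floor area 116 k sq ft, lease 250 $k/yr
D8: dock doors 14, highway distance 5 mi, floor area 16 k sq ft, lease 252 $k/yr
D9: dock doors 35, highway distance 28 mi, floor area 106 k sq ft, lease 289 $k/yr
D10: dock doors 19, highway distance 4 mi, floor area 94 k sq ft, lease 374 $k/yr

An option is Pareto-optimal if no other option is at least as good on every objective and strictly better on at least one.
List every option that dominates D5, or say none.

D10

D10: dock doors 19≥5, highway distance 4≤4, floor area 94≥21, lease 374≤410 — dominates D5.
Others (D1, D2, D3, D4, D6, D7, D8, D9) are each worse than D5 on at least one objective.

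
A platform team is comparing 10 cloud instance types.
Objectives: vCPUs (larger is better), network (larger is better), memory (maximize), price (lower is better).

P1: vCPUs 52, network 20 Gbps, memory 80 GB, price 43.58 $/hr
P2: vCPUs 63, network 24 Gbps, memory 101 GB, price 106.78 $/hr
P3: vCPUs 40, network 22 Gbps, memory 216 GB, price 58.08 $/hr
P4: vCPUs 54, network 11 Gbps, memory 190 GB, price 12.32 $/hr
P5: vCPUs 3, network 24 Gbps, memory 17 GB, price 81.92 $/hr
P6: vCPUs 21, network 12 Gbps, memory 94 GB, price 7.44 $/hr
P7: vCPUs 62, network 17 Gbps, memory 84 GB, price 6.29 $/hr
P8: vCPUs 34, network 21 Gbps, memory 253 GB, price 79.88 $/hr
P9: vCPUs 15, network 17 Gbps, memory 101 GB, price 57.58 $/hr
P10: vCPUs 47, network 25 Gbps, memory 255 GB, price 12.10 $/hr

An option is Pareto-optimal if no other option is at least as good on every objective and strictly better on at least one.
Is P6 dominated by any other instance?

P1: worse on memory (80 vs 94).
P2: worse on price (106.78 vs 7.44).
P3: worse on price (58.08 vs 7.44).
P4: worse on network (11 vs 12).
P5: worse on vCPUs (3 vs 21).
P7: worse on memory (84 vs 94).
P8: worse on price (79.88 vs 7.44).
P9: worse on vCPUs (15 vs 21).
P10: worse on price (12.10 vs 7.44).
No option is at least as good as P6 on every objective and strictly better on one.

No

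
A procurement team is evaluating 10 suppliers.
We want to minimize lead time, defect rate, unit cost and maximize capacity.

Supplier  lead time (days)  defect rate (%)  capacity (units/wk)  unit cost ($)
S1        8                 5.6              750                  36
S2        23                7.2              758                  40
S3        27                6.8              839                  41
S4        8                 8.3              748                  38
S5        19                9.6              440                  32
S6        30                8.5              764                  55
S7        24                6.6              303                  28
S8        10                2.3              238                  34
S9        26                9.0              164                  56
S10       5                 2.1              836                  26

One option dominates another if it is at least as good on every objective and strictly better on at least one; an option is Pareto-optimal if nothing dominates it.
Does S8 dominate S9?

Yes

S8 vs S9: lead time 10≤26, defect rate 2.3≤9.0, capacity 238≥164, unit cost 34≤56 — S8 is at least as good on every objective with at least one strict improvement.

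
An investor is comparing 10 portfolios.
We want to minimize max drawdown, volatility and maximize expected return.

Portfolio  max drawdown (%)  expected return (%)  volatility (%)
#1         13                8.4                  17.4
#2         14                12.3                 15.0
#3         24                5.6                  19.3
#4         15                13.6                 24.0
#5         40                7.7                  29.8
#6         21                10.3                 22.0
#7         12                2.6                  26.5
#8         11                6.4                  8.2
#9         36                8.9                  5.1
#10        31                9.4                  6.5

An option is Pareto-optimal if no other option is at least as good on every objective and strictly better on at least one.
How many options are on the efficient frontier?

#1: not dominated.
#2: not dominated.
#3: dominated by #1 (max drawdown 13≤24, expected return 8.4≥5.6, volatility 17.4≤19.3).
#4: not dominated (best expected return).
#5: dominated by #1 (max drawdown 13≤40, expected return 8.4≥7.7, volatility 17.4≤29.8).
#6: dominated by #2 (max drawdown 14≤21, expected return 12.3≥10.3, volatility 15.0≤22.0).
#7: dominated by #8 (max drawdown 11≤12, expected return 6.4≥2.6, volatility 8.2≤26.5).
#8: not dominated (best max drawdown).
#9: not dominated (best volatility).
#10: not dominated.
Pareto-optimal: #1, #2, #4, #8, #9, #10 → 6.

6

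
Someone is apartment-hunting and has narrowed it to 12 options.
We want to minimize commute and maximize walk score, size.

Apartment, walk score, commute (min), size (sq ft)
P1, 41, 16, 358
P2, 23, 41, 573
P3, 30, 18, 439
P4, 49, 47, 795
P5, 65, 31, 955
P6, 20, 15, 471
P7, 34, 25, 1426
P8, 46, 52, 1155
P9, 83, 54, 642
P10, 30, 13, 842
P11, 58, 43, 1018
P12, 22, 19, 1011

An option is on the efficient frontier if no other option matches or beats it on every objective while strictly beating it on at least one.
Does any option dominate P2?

Yes

P5 vs P2: walk score 65≥23, commute 31≤41, size 955≥573 — P5 is at least as good on every objective and strictly better on at least one, so P5 dominates P2.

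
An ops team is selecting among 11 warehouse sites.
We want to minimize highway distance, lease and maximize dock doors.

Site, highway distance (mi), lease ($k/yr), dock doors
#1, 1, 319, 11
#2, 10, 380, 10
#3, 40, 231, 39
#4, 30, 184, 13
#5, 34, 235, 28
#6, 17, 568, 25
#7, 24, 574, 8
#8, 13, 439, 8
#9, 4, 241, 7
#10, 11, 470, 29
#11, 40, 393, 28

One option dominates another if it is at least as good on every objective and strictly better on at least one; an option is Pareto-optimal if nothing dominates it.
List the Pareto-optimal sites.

#1: not dominated (best highway distance).
#2: dominated by #1 (highway distance 1≤10, lease 319≤380, dock doors 11≥10).
#3: not dominated (best dock doors).
#4: not dominated (best lease).
#5: not dominated.
#6: dominated by #10 (highway distance 11≤17, lease 470≤568, dock doors 29≥25).
#7: dominated by #1 (highway distance 1≤24, lease 319≤574, dock doors 11≥8).
#8: dominated by #1 (highway distance 1≤13, lease 319≤439, dock doors 11≥8).
#9: not dominated.
#10: not dominated.
#11: dominated by #3 (highway distance 40≤40, lease 231≤393, dock doors 39≥28).

#1, #3, #4, #5, #9, #10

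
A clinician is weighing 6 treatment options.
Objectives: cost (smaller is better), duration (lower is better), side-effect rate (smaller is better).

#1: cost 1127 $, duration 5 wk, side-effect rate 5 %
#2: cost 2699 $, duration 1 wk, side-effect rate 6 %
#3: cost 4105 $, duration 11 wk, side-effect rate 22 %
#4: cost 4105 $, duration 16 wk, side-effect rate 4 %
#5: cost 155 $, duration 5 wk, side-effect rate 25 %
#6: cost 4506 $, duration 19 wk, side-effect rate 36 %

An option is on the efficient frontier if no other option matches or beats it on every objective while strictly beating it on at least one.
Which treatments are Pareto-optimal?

#1, #2, #4, #5

#1: not dominated.
#2: not dominated (best duration).
#3: dominated by #1 (cost 1127≤4105, duration 5≤11, side-effect rate 5≤22).
#4: not dominated (best side-effect rate).
#5: not dominated (best cost).
#6: dominated by #1 (cost 1127≤4506, duration 5≤19, side-effect rate 5≤36).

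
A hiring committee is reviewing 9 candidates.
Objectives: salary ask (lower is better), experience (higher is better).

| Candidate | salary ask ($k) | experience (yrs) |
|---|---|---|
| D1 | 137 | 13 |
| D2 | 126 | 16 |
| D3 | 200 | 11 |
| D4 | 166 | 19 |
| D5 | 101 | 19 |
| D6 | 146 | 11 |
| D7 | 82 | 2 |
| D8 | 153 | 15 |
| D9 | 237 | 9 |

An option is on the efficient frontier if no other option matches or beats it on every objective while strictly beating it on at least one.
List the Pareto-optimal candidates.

D1: dominated by D2 (salary ask 126≤137, experience 16≥13).
D2: dominated by D5 (salary ask 101≤126, experience 19≥16).
D3: dominated by D1 (salary ask 137≤200, experience 13≥11).
D4: dominated by D5 (salary ask 101≤166, experience 19≥19).
D5: not dominated.
D6: dominated by D1 (salary ask 137≤146, experience 13≥11).
D7: not dominated (best salary ask).
D8: dominated by D2 (salary ask 126≤153, experience 16≥15).
D9: dominated by D1 (salary ask 137≤237, experience 13≥9).

D5, D7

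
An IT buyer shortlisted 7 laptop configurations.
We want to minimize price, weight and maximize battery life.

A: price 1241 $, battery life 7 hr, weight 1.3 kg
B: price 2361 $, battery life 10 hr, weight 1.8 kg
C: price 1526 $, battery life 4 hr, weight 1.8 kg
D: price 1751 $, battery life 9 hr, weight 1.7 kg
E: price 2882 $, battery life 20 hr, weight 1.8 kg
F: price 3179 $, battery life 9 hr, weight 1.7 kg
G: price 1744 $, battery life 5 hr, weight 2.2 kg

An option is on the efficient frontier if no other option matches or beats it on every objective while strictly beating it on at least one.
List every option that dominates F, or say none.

D

D: price 1751≤3179, battery life 9≥9, weight 1.7≤1.7 — dominates F.
Others (A, B, C, E, G) are each worse than F on at least one objective.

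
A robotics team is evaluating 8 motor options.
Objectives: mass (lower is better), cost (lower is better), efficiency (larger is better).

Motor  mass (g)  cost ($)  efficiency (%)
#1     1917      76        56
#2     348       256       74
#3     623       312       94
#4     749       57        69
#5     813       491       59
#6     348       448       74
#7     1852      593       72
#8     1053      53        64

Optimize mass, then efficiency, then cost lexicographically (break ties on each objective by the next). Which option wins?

First minimize mass: best is 348, kept {#2, #6}.
Then maximize efficiency: best is 74, kept {#2, #6}.
Then minimize cost: best is 256, kept {#2}.

#2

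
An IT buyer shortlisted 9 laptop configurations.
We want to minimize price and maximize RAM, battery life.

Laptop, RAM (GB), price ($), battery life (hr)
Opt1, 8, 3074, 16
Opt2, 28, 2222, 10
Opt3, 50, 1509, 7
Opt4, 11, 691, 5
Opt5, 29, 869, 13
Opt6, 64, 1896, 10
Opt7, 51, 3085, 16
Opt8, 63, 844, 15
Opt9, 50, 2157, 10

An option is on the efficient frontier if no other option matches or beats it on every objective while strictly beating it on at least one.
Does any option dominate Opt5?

Yes

Opt8 vs Opt5: RAM 63≥29, price 844≤869, battery life 15≥13 — Opt8 is at least as good on every objective and strictly better on at least one, so Opt8 dominates Opt5.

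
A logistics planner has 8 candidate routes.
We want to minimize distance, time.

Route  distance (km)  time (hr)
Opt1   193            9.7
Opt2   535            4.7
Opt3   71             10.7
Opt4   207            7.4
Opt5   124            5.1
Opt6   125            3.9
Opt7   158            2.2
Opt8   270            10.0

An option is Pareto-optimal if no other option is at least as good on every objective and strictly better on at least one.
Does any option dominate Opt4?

Yes

Opt5 vs Opt4: distance 124≤207, time 5.1≤7.4 — Opt5 is at least as good on every objective and strictly better on at least one, so Opt5 dominates Opt4.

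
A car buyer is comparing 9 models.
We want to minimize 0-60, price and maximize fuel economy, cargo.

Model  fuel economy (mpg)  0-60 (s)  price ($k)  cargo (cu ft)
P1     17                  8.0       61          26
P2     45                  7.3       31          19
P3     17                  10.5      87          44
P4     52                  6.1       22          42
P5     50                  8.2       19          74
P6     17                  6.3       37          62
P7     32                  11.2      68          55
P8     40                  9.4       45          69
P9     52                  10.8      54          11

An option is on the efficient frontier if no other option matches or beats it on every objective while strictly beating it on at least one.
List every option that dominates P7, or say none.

P5: fuel economy 50≥32, 0-60 8.2≤11.2, price 19≤68, cargo 74≥55 — dominates P7.
P8: fuel economy 40≥32, 0-60 9.4≤11.2, price 45≤68, cargo 69≥55 — dominates P7.
Others (P1, P2, P3, P4, P6, P9) are each worse than P7 on at least one objective.

P5, P8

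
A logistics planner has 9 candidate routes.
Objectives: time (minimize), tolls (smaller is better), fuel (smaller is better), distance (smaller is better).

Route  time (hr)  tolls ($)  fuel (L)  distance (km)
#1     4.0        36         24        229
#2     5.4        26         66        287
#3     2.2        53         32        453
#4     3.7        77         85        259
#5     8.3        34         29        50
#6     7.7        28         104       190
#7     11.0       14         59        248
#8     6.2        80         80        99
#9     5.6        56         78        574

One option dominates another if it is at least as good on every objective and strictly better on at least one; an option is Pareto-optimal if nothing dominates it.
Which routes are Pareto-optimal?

#1, #2, #3, #4, #5, #6, #7, #8

#1: not dominated (best fuel).
#2: not dominated.
#3: not dominated (best time).
#4: not dominated.
#5: not dominated (best distance).
#6: not dominated.
#7: not dominated (best tolls).
#8: not dominated.
#9: dominated by #1 (time 4.0≤5.6, tolls 36≤56, fuel 24≤78, distance 229≤574).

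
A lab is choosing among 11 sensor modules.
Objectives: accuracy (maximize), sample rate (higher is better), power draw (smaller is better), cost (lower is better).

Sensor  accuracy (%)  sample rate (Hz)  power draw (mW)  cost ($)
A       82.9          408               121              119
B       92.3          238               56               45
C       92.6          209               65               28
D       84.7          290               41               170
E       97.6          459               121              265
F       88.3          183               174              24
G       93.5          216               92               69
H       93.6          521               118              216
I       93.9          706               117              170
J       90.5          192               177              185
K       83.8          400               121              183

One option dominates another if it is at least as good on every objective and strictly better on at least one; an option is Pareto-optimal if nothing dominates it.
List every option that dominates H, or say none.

I

I: accuracy 93.9≥93.6, sample rate 706≥521, power draw 117≤118, cost 170≤216 — dominates H.
Others (A, B, C, D, E, F, G, J, K) are each worse than H on at least one objective.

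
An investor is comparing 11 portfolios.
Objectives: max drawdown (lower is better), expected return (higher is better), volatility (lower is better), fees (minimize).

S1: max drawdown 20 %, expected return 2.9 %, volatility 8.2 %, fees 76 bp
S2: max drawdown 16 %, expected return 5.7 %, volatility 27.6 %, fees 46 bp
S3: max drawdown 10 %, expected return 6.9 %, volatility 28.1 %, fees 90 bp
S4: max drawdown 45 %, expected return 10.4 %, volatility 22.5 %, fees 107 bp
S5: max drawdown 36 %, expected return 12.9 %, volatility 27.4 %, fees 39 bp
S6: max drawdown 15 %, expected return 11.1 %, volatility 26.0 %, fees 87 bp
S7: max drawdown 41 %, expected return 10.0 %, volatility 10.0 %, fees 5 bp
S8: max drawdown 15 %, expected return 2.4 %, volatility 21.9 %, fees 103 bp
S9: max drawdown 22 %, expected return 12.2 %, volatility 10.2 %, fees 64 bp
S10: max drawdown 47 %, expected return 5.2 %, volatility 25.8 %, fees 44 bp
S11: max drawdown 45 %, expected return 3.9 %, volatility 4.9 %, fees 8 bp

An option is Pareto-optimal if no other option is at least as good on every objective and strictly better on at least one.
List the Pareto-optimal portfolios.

S1, S2, S3, S5, S6, S7, S8, S9, S11

S1: not dominated.
S2: not dominated.
S3: not dominated (best max drawdown).
S4: dominated by S9 (max drawdown 22≤45, expected return 12.2≥10.4, volatility 10.2≤22.5, fees 64≤107).
S5: not dominated (best expected return).
S6: not dominated.
S7: not dominated (best fees).
S8: not dominated.
S9: not dominated.
S10: dominated by S7 (max drawdown 41≤47, expected return 10.0≥5.2, volatility 10.0≤25.8, fees 5≤44).
S11: not dominated (best volatility).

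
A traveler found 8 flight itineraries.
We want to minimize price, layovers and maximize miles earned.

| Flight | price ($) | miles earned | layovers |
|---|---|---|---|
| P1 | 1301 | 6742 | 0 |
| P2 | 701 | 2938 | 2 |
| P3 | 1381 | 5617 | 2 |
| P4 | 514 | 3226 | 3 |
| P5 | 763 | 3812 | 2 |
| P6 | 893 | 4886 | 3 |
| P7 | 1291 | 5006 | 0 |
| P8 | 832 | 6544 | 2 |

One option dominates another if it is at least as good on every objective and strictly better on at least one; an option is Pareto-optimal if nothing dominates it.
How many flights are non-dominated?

P1: not dominated (best miles earned).
P2: not dominated.
P3: dominated by P1 (price 1301≤1381, miles earned 6742≥5617, layovers 0≤2).
P4: not dominated (best price).
P5: not dominated.
P6: dominated by P8 (price 832≤893, miles earned 6544≥4886, layovers 2≤3).
P7: not dominated.
P8: not dominated.
Pareto-optimal: P1, P2, P4, P5, P7, P8 → 6.

6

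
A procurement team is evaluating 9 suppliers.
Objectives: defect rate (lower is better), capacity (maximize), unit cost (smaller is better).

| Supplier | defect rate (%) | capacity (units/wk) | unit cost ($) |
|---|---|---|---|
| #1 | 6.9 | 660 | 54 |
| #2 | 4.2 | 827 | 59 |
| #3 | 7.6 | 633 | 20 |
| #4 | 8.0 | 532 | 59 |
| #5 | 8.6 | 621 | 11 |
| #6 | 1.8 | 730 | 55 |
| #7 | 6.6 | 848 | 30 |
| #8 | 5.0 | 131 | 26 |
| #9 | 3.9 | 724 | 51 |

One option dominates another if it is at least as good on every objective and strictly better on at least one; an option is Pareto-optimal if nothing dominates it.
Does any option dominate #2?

No

#1: worse on defect rate (6.9 vs 4.2).
#3: worse on defect rate (7.6 vs 4.2).
#4: worse on defect rate (8.0 vs 4.2).
#5: worse on defect rate (8.6 vs 4.2).
#6: worse on capacity (730 vs 827).
#7: worse on defect rate (6.6 vs 4.2).
#8: worse on defect rate (5.0 vs 4.2).
#9: worse on capacity (724 vs 827).
No option is at least as good as #2 on every objective and strictly better on one.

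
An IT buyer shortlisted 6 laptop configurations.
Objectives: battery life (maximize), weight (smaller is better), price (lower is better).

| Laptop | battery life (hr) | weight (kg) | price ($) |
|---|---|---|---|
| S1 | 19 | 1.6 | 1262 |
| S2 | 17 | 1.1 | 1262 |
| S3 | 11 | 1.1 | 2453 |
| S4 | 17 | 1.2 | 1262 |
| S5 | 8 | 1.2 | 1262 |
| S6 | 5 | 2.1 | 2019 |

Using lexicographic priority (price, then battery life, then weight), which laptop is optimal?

First minimize price: best is 1262, kept {S1, S2, S4, S5}.
Then maximize battery life: best is 19, kept {S1}.

S1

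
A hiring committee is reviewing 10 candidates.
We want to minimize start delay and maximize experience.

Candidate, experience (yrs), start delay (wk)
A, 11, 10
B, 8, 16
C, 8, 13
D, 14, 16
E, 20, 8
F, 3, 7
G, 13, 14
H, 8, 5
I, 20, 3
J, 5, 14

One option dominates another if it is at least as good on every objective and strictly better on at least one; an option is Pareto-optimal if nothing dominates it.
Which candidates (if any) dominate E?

I

I: experience 20≥20, start delay 3≤8 — dominates E.
Others (A, B, C, D, F, G, H, J) are each worse than E on at least one objective.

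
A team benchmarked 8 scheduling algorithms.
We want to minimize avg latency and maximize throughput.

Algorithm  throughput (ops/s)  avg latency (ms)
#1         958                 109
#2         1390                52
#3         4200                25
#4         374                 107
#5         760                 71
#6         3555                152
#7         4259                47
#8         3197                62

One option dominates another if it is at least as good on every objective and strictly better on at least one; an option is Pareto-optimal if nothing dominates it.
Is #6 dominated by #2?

No

#2 vs #6: #2 is worse on throughput (1390 vs 3555), so it does not dominate #6.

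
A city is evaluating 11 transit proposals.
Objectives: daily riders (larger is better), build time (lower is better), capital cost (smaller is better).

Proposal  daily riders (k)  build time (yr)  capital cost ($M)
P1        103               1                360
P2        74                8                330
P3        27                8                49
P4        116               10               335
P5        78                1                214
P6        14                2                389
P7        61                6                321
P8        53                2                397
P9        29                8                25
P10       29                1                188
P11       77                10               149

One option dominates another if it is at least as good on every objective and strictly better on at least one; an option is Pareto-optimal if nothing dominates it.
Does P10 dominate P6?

Yes

P10 vs P6: daily riders 29≥14, build time 1≤2, capital cost 188≤389 — P10 is at least as good on every objective with at least one strict improvement.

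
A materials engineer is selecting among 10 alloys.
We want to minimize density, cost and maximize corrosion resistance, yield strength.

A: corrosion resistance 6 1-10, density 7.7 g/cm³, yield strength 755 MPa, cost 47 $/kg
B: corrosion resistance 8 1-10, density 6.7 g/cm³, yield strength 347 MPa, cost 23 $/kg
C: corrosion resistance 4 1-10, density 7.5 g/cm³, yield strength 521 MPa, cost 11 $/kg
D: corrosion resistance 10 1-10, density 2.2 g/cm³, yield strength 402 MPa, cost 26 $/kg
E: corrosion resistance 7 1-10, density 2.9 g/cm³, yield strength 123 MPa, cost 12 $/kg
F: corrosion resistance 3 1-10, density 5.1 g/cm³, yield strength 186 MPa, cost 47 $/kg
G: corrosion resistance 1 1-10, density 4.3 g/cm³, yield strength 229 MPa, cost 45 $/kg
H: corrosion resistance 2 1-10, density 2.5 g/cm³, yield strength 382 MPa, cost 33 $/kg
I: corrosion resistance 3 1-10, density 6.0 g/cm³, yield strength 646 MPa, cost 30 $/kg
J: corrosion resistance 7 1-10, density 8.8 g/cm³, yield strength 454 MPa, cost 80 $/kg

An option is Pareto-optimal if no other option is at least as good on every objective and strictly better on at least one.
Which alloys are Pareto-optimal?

A, B, C, D, E, I, J

A: not dominated (best yield strength).
B: not dominated.
C: not dominated (best cost).
D: not dominated (best corrosion resistance).
E: not dominated.
F: dominated by D (corrosion resistance 10≥3, density 2.2≤5.1, yield strength 402≥186, cost 26≤47).
G: dominated by D (corrosion resistance 10≥1, density 2.2≤4.3, yield strength 402≥229, cost 26≤45).
H: dominated by D (corrosion resistance 10≥2, density 2.2≤2.5, yield strength 402≥382, cost 26≤33).
I: not dominated.
J: not dominated.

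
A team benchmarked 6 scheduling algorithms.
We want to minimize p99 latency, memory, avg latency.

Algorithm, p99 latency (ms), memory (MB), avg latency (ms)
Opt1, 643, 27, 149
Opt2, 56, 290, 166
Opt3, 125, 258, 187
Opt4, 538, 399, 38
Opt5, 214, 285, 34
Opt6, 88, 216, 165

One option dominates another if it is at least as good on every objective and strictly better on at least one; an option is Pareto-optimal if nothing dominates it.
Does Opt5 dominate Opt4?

Yes

Opt5 vs Opt4: p99 latency 214≤538, memory 285≤399, avg latency 34≤38 — Opt5 is at least as good on every objective with at least one strict improvement.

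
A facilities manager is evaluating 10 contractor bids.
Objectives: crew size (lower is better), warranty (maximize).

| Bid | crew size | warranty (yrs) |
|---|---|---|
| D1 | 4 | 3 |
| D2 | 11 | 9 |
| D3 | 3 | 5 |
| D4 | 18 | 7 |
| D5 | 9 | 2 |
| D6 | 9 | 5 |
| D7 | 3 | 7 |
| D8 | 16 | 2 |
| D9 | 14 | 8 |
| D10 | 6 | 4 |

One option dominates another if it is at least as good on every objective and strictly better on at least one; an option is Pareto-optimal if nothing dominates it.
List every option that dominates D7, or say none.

none

D1: worse on crew size (4 vs 3).
D2: worse on crew size (11 vs 3).
D3: worse on warranty (5 vs 7).
D4: worse on crew size (18 vs 3).
D5: worse on crew size (9 vs 3).
D6: worse on crew size (9 vs 3).
D8: worse on crew size (16 vs 3).
D9: worse on crew size (14 vs 3).
D10: worse on crew size (6 vs 3).
No option dominates D7.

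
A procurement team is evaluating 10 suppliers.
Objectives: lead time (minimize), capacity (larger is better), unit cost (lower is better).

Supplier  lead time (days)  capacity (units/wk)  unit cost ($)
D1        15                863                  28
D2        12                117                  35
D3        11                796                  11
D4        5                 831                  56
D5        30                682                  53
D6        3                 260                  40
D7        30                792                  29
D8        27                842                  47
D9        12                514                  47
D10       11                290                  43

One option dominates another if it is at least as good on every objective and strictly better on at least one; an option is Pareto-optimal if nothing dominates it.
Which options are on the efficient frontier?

D1: not dominated (best capacity).
D2: dominated by D3 (lead time 11≤12, capacity 796≥117, unit cost 11≤35).
D3: not dominated (best unit cost).
D4: not dominated.
D5: dominated by D1 (lead time 15≤30, capacity 863≥682, unit cost 28≤53).
D6: not dominated (best lead time).
D7: dominated by D1 (lead time 15≤30, capacity 863≥792, unit cost 28≤29).
D8: dominated by D1 (lead time 15≤27, capacity 863≥842, unit cost 28≤47).
D9: dominated by D3 (lead time 11≤12, capacity 796≥514, unit cost 11≤47).
D10: dominated by D3 (lead time 11≤11, capacity 796≥290, unit cost 11≤43).

D1, D3, D4, D6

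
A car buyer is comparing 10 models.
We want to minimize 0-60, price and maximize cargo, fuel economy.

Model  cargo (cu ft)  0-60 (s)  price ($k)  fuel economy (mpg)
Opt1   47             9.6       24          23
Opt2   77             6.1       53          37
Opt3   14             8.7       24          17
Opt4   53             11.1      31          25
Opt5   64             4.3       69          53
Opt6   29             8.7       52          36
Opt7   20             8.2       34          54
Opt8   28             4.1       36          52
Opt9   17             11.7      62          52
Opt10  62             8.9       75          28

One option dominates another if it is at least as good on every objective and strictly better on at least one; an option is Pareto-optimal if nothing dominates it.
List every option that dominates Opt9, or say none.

Opt7: cargo 20≥17, 0-60 8.2≤11.7, price 34≤62, fuel economy 54≥52 — dominates Opt9.
Opt8: cargo 28≥17, 0-60 4.1≤11.7, price 36≤62, fuel economy 52≥52 — dominates Opt9.
Others (Opt1, Opt2, Opt3, Opt4, Opt5, Opt6, Opt10) are each worse than Opt9 on at least one objective.

Opt7, Opt8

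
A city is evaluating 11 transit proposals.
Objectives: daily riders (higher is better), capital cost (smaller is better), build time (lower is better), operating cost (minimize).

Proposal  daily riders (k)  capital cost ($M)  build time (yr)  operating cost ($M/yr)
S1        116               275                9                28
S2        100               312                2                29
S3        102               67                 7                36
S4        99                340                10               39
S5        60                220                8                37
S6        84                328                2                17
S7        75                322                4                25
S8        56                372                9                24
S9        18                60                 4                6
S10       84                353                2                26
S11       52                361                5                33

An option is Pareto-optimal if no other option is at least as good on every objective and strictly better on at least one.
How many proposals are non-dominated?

6

S1: not dominated (best daily riders).
S2: not dominated.
S3: not dominated.
S4: dominated by S1 (daily riders 116≥99, capital cost 275≤340, build time 9≤10, operating cost 28≤39).
S5: dominated by S3 (daily riders 102≥60, capital cost 67≤220, build time 7≤8, operating cost 36≤37).
S6: not dominated.
S7: not dominated.
S8: dominated by S6 (daily riders 84≥56, capital cost 328≤372, build time 2≤9, operating cost 17≤24).
S9: not dominated (best capital cost).
S10: dominated by S6 (daily riders 84≥84, capital cost 328≤353, build time 2≤2, operating cost 17≤26).
S11: dominated by S2 (daily riders 100≥52, capital cost 312≤361, build time 2≤5, operating cost 29≤33).
Pareto-optimal: S1, S2, S3, S6, S7, S9 → 6.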